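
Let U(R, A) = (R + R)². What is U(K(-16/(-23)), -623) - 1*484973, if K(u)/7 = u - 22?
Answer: -209491117/529 ≈ -3.9601e+5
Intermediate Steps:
K(u) = -154 + 7*u (K(u) = 7*(u - 22) = 7*(-22 + u) = -154 + 7*u)
U(R, A) = 4*R² (U(R, A) = (2*R)² = 4*R²)
U(K(-16/(-23)), -623) - 1*484973 = 4*(-154 + 7*(-16/(-23)))² - 1*484973 = 4*(-154 + 7*(-16*(-1/23)))² - 484973 = 4*(-154 + 7*(16/23))² - 484973 = 4*(-154 + 112/23)² - 484973 = 4*(-3430/23)² - 484973 = 4*(11764900/529) - 484973 = 47059600/529 - 484973 = -209491117/529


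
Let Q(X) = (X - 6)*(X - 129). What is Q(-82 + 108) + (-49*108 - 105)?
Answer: -7457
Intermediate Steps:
Q(X) = (-129 + X)*(-6 + X) (Q(X) = (-6 + X)*(-129 + X) = (-129 + X)*(-6 + X))
Q(-82 + 108) + (-49*108 - 105) = (774 + (-82 + 108)**2 - 135*(-82 + 108)) + (-49*108 - 105) = (774 + 26**2 - 135*26) + (-5292 - 105) = (774 + 676 - 3510) - 5397 = -2060 - 5397 = -7457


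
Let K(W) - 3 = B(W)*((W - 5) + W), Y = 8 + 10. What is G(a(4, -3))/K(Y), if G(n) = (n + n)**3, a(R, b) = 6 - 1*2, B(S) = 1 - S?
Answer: -128/131 ≈ -0.97710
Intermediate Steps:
Y = 18
a(R, b) = 4 (a(R, b) = 6 - 2 = 4)
K(W) = 3 + (1 - W)*(-5 + 2*W) (K(W) = 3 + (1 - W)*((W - 5) + W) = 3 + (1 - W)*((-5 + W) + W) = 3 + (1 - W)*(-5 + 2*W))
G(n) = 8*n**3 (G(n) = (2*n)**3 = 8*n**3)
G(a(4, -3))/K(Y) = (8*4**3)/(-2 - 2*18**2 + 7*18) = (8*64)/(-2 - 2*324 + 126) = 512/(-2 - 648 + 126) = 512/(-524) = 512*(-1/524) = -128/131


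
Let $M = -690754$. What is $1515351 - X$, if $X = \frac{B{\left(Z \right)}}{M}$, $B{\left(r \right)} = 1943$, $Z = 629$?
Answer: $\frac{1046734766597}{690754} \approx 1.5154 \cdot 10^{6}$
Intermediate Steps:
$X = - \frac{1943}{690754}$ ($X = \frac{1943}{-690754} = 1943 \left(- \frac{1}{690754}\right) = - \frac{1943}{690754} \approx -0.0028129$)
$1515351 - X = 1515351 - - \frac{1943}{690754} = 1515351 + \frac{1943}{690754} = \frac{1046734766597}{690754}$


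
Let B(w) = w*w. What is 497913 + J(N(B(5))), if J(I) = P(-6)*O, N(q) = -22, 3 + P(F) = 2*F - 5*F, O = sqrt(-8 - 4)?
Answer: 497913 + 30*I*sqrt(3) ≈ 4.9791e+5 + 51.962*I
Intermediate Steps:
B(w) = w**2
O = 2*I*sqrt(3) (O = sqrt(-12) = 2*I*sqrt(3) ≈ 3.4641*I)
P(F) = -3 - 3*F (P(F) = -3 + (2*F - 5*F) = -3 - 3*F)
J(I) = 30*I*sqrt(3) (J(I) = (-3 - 3*(-6))*(2*I*sqrt(3)) = (-3 + 18)*(2*I*sqrt(3)) = 15*(2*I*sqrt(3)) = 30*I*sqrt(3))
497913 + J(N(B(5))) = 497913 + 30*I*sqrt(3)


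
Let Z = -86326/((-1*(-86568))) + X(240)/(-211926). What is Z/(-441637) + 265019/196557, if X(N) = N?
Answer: 2840292191034419021/2106559817209699852 ≈ 1.3483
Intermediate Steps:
Z = -1526291683/1528834164 (Z = -86326/((-1*(-86568))) + 240/(-211926) = -86326/86568 + 240*(-1/211926) = -86326*1/86568 - 40/35321 = -43163/43284 - 40/35321 = -1526291683/1528834164 ≈ -0.99834)
Z/(-441637) + 265019/196557 = -1526291683/1528834164/(-441637) + 265019/196557 = -1526291683/1528834164*(-1/441637) + 265019*(1/196557) = 218041669/96455676240924 + 265019/196557 = 2840292191034419021/2106559817209699852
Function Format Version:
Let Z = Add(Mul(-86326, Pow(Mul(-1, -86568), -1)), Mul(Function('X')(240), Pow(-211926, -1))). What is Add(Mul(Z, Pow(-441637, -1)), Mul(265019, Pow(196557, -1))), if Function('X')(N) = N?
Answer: Rational(2840292191034419021, 2106559817209699852) ≈ 1.3483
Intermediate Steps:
Z = Rational(-1526291683, 1528834164) (Z = Add(Mul(-86326, Pow(Mul(-1, -86568), -1)), Mul(240, Pow(-211926, -1))) = Add(Mul(-86326, Pow(86568, -1)), Mul(240, Rational(-1, 211926))) = Add(Mul(-86326, Rational(1, 86568)), Rational(-40, 35321)) = Add(Rational(-43163, 43284), Rational(-40, 35321)) = Rational(-1526291683, 1528834164) ≈ -0.99834)
Add(Mul(Z, Pow(-441637, -1)), Mul(265019, Pow(196557, -1))) = Add(Mul(Rational(-1526291683, 1528834164), Pow(-441637, -1)), Mul(265019, Pow(196557, -1))) = Add(Mul(Rational(-1526291683, 1528834164), Rational(-1, 441637)), Mul(265019, Rational(1, 196557))) = Add(Rational(218041669, 96455676240924), Rational(265019, 196557)) = Rational(2840292191034419021, 2106559817209699852)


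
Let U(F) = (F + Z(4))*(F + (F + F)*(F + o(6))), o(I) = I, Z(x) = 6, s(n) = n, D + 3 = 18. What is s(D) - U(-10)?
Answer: 295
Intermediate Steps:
D = 15 (D = -3 + 18 = 15)
U(F) = (6 + F)*(F + 2*F*(6 + F)) (U(F) = (F + 6)*(F + (F + F)*(F + 6)) = (6 + F)*(F + (2*F)*(6 + F)) = (6 + F)*(F + 2*F*(6 + F)))
s(D) - U(-10) = 15 - (-10)*(78 + 2*(-10)² + 25*(-10)) = 15 - (-10)*(78 + 2*100 - 250) = 15 - (-10)*(78 + 200 - 250) = 15 - (-10)*28 = 15 - 1*(-280) = 15 + 280 = 295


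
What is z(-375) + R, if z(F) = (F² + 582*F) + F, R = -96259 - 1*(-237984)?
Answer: 63725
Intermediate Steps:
R = 141725 (R = -96259 + 237984 = 141725)
z(F) = F² + 583*F
z(-375) + R = -375*(583 - 375) + 141725 = -375*208 + 141725 = -78000 + 141725 = 63725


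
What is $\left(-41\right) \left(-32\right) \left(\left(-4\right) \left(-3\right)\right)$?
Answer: $15744$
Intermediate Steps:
$\left(-41\right) \left(-32\right) \left(\left(-4\right) \left(-3\right)\right) = 1312 \cdot 12 = 15744$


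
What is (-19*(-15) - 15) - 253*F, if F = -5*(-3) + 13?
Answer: -6814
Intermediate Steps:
F = 28 (F = 15 + 13 = 28)
(-19*(-15) - 15) - 253*F = (-19*(-15) - 15) - 253*28 = (285 - 15) - 7084 = 270 - 7084 = -6814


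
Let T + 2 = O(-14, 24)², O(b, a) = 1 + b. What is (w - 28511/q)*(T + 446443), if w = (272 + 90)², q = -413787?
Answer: 8072376325532930/137929 ≈ 5.8526e+10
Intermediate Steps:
T = 167 (T = -2 + (1 - 14)² = -2 + (-13)² = -2 + 169 = 167)
w = 131044 (w = 362² = 131044)
(w - 28511/q)*(T + 446443) = (131044 - 28511/(-413787))*(167 + 446443) = (131044 - 28511*(-1/413787))*446610 = (131044 + 28511/413787)*446610 = (54224332139/413787)*446610 = 8072376325532930/137929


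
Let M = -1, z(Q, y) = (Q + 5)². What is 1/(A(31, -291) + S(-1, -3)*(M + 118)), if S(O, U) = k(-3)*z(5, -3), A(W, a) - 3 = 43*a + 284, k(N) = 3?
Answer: 1/22874 ≈ 4.3718e-5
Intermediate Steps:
A(W, a) = 287 + 43*a (A(W, a) = 3 + (43*a + 284) = 3 + (284 + 43*a) = 287 + 43*a)
z(Q, y) = (5 + Q)²
S(O, U) = 300 (S(O, U) = 3*(5 + 5)² = 3*10² = 3*100 = 300)
1/(A(31, -291) + S(-1, -3)*(M + 118)) = 1/((287 + 43*(-291)) + 300*(-1 + 118)) = 1/((287 - 12513) + 300*117) = 1/(-12226 + 35100) = 1/22874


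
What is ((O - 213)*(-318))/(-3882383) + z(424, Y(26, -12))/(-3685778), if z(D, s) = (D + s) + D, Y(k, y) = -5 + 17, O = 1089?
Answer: 511700478262/7154800924487 ≈ 0.071518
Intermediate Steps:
Y(k, y) = 12
z(D, s) = s + 2*D
((O - 213)*(-318))/(-3882383) + z(424, Y(26, -12))/(-3685778) = ((1089 - 213)*(-318))/(-3882383) + (12 + 2*424)/(-3685778) = (876*(-318))*(-1/3882383) + (12 + 848)*(-1/3685778) = -278568*(-1/3882383) + 860*(-1/3685778) = 278568/3882383 - 430/1842889 = 511700478262/7154800924487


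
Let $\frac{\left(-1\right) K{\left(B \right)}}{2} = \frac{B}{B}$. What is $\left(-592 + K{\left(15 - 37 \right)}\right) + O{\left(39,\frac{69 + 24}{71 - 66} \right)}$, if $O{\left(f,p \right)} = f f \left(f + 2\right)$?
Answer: $61767$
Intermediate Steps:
$K{\left(B \right)} = -2$ ($K{\left(B \right)} = - 2 \frac{B}{B} = \left(-2\right) 1 = -2$)
$O{\left(f,p \right)} = f^{2} \left(2 + f\right)$ ($O{\left(f,p \right)} = f f \left(2 + f\right) = f^{2} \left(2 + f\right)$)
$\left(-592 + K{\left(15 - 37 \right)}\right) + O{\left(39,\frac{69 + 24}{71 - 66} \right)} = \left(-592 - 2\right) + 39^{2} \left(2 + 39\right) = -594 + 1521 \cdot 41 = -594 + 62361 = 61767$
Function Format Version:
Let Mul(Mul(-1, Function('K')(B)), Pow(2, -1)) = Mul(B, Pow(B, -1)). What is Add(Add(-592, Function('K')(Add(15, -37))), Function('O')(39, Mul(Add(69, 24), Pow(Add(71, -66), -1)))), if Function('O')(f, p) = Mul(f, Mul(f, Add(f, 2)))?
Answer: 61767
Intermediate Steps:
Function('K')(B) = -2 (Function('K')(B) = Mul(-2, Mul(B, Pow(B, -1))) = Mul(-2, 1) = -2)
Function('O')(f, p) = Mul(Pow(f, 2), Add(2, f)) (Function('O')(f, p) = Mul(f, Mul(f, Add(2, f))) = Mul(Pow(f, 2), Add(2, f)))
Add(Add(-592, Function('K')(Add(15, -37))), Function('O')(39, Mul(Add(69, 24), Pow(Add(71, -66), -1)))) = Add(Add(-592, -2), Mul(Pow(39, 2), Add(2, 39))) = Add(-594, Mul(1521, 41)) = Add(-594, 62361) = 61767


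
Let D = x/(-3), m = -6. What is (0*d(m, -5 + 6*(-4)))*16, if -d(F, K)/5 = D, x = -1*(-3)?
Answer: 0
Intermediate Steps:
x = 3
D = -1 (D = 3/(-3) = 3*(-⅓) = -1)
d(F, K) = 5 (d(F, K) = -5*(-1) = 5)
(0*d(m, -5 + 6*(-4)))*16 = (0*5)*16 = 0*16 = 0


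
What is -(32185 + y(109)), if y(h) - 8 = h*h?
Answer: -44074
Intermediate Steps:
y(h) = 8 + h² (y(h) = 8 + h*h = 8 + h²)
-(32185 + y(109)) = -(32185 + (8 + 109²)) = -(32185 + (8 + 11881)) = -(32185 + 11889) = -1*44074 = -44074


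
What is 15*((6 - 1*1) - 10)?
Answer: -75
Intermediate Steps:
15*((6 - 1*1) - 10) = 15*((6 - 1) - 10) = 15*(5 - 10) = 15*(-5) = -75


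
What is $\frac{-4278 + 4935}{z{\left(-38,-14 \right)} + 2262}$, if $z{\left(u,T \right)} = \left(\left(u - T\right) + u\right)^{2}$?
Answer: $\frac{657}{6106} \approx 0.1076$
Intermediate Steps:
$z{\left(u,T \right)} = \left(- T + 2 u\right)^{2}$
$\frac{-4278 + 4935}{z{\left(-38,-14 \right)} + 2262} = \frac{-4278 + 4935}{\left(-14 - -76\right)^{2} + 2262} = \frac{657}{\left(-14 + 76\right)^{2} + 2262} = \frac{657}{62^{2} + 2262} = \frac{657}{3844 + 2262} = \frac{657}{6106}$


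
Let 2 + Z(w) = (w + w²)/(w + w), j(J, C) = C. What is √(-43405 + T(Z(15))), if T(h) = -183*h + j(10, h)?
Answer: I*√44497 ≈ 210.94*I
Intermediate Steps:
Z(w) = -2 + (w + w²)/(2*w) (Z(w) = -2 + (w + w²)/(w + w) = -2 + (w + w²)/((2*w)) = -2 + (w + w²)*(1/(2*w)) = -2 + (w + w²)/(2*w))
T(h) = -182*h (T(h) = -183*h + h = -182*h)
√(-43405 + T(Z(15))) = √(-43405 - 182*(-3/2 + (½)*15)) = √(-43405 - 182*(-3/2 + 15/2)) = √(-43405 - 182*6) = √(-43405 - 1092) = √(-44497) = I*√44497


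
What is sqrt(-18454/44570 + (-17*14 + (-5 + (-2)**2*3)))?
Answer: I*sqrt(114925126670)/22285 ≈ 15.212*I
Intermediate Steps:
sqrt(-18454/44570 + (-17*14 + (-5 + (-2)**2*3))) = sqrt(-18454*1/44570 + (-238 + (-5 + 4*3))) = sqrt(-9227/22285 + (-238 + (-5 + 12))) = sqrt(-9227/22285 + (-238 + 7)) = sqrt(-9227/22285 - 231) = sqrt(-5157062/22285) = I*sqrt(114925126670)/22285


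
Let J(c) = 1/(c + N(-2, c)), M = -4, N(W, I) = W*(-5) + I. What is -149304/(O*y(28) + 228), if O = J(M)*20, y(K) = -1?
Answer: -74652/109 ≈ -684.88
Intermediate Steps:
N(W, I) = I - 5*W (N(W, I) = -5*W + I = I - 5*W)
J(c) = 1/(10 + 2*c) (J(c) = 1/(c + (c - 5*(-2))) = 1/(c + (c + 10)) = 1/(c + (10 + c)) = 1/(10 + 2*c))
O = 10 (O = (1/(2*(5 - 4)))*20 = ((½)/1)*20 = ((½)*1)*20 = (½)*20 = 10)
-149304/(O*y(28) + 228) = -149304/(10*(-1) + 228) = -149304/(-10 + 228) = -149304/218 = -149304*1/218 = -74652/109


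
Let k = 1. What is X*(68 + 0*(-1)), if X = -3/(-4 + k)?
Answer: 68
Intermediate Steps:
X = 1 (X = -3/(-4 + 1) = -3/(-3) = -⅓*(-3) = 1)
X*(68 + 0*(-1)) = 1*(68 + 0*(-1)) = 1*(68 + 0) = 1*68 = 68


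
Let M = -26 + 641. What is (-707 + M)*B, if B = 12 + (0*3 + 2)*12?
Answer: -3312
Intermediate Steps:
B = 36 (B = 12 + (0 + 2)*12 = 12 + 2*12 = 12 + 24 = 36)
M = 615
(-707 + M)*B = (-707 + 615)*36 = -92*36 = -3312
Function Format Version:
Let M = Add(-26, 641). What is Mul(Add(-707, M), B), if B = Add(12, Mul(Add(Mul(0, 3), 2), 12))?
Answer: -3312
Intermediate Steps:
B = 36 (B = Add(12, Mul(Add(0, 2), 12)) = Add(12, Mul(2, 12)) = Add(12, 24) = 36)
M = 615
Mul(Add(-707, M), B) = Mul(Add(-707, 615), 36) = Mul(-92, 36) = -3312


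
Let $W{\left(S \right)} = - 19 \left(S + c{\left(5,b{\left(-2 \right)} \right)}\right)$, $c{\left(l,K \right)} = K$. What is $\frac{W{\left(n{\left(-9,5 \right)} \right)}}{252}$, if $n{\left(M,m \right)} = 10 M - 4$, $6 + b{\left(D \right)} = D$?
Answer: $\frac{323}{42} \approx 7.6905$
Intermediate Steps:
$b{\left(D \right)} = -6 + D$
$n{\left(M,m \right)} = -4 + 10 M$
$W{\left(S \right)} = 152 - 19 S$ ($W{\left(S \right)} = - 19 \left(S - 8\right) = - 19 \left(-8 + S\right) = 152 - 19 S$)
$\frac{W{\left(n{\left(-9,5 \right)} \right)}}{252} = \frac{152 - 19 \left(-4 + 10 \left(-9\right)\right)}{252} = \left(152 - 19 \left(-4 - 90\right)\right) \frac{1}{252} = \left(152 - -1786\right) \frac{1}{252} = \left(152 + 1786\right) \frac{1}{252} = 1938 \cdot \frac{1}{252} = \frac{323}{42}$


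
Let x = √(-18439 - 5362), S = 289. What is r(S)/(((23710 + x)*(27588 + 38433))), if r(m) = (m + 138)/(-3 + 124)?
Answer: 10124170/4491061096842441 - 427*I*√23801/4491061096842441 ≈ 2.2543e-9 - 1.4668e-11*I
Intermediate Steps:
x = I*√23801 (x = √(-23801) = I*√23801 ≈ 154.28*I)
r(m) = 138/121 + m/121 (r(m) = (138 + m)/121 = (138 + m)*(1/121) = 138/121 + m/121)
r(S)/(((23710 + x)*(27588 + 38433))) = (138/121 + (1/121)*289)/(((23710 + I*√23801)*(27588 + 38433))) = (138/121 + 289/121)/(((23710 + I*√23801)*66021)) = 427/(121*(1565357910 + 66021*I*√23801))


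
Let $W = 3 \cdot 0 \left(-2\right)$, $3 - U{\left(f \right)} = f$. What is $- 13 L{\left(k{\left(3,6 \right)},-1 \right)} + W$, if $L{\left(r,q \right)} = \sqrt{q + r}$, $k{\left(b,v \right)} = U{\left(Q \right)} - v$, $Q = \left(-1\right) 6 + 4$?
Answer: $- 13 i \sqrt{2} \approx - 18.385 i$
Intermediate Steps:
$Q = -2$ ($Q = -6 + 4 = -2$)
$U{\left(f \right)} = 3 - f$
$k{\left(b,v \right)} = 5 - v$ ($k{\left(b,v \right)} = \left(3 - -2\right) - v = \left(3 + 2\right) - v = 5 - v$)
$W = 0$ ($W = 0 \left(-2\right) = 0$)
$- 13 L{\left(k{\left(3,6 \right)},-1 \right)} + W = - 13 \sqrt{-1 + \left(5 - 6\right)} + 0 = - 13 \sqrt{-1 - 1} + 0 = - 13 \sqrt{-2} + 0 = - 13 i \sqrt{2} + 0 = - 13 i \sqrt{2}$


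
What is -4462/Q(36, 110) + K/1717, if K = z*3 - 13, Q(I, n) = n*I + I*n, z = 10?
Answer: -221371/399960 ≈ -0.55348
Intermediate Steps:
Q(I, n) = 2*I*n (Q(I, n) = I*n + I*n = 2*I*n)
K = 17 (K = 10*3 - 13 = 30 - 13 = 17)
-4462/Q(36, 110) + K/1717 = -4462/(2*36*110) + 17/1717 = -4462/7920 + 17*(1/1717) = -4462*1/7920 + 1/101 = -2231/3960 + 1/101 = -221371/399960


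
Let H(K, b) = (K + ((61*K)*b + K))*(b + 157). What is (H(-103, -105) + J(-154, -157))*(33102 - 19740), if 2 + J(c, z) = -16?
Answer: 458242440900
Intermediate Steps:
J(c, z) = -18 (J(c, z) = -2 - 16 = -18)
H(K, b) = (157 + b)*(2*K + 61*K*b) (H(K, b) = (K + (61*K*b + K))*(157 + b) = (K + (K + 61*K*b))*(157 + b) = (2*K + 61*K*b)*(157 + b) = (157 + b)*(2*K + 61*K*b))
(H(-103, -105) + J(-154, -157))*(33102 - 19740) = (-103*(314 + 61*(-105)**2 + 9579*(-105)) - 18)*(33102 - 19740) = (-103*(314 + 61*11025 - 1005795) - 18)*13362 = (-103*(314 + 672525 - 1005795) - 18)*13362 = (-103*(-332956) - 18)*13362 = (34294468 - 18)*13362 = 34294450*13362 = 458242440900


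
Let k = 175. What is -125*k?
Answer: -21875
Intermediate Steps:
-125*k = -125*175 = -21875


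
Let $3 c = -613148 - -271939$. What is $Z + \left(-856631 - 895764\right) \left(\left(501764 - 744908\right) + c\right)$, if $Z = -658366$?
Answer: $\frac{1876183960097}{3} \approx 6.2539 \cdot 10^{11}$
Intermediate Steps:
$c = - \frac{341209}{3}$ ($c = \frac{-613148 - -271939}{3} = \frac{-613148 + 271939}{3} = \frac{1}{3} \left(-341209\right) = - \frac{341209}{3} \approx -1.1374 \cdot 10^{5}$)
$Z + \left(-856631 - 895764\right) \left(\left(501764 - 744908\right) + c\right) = -658366 + \left(-856631 - 895764\right) \left(\left(501764 - 744908\right) - \frac{341209}{3}\right) = -658366 - 1752395 \left(-243144 - \frac{341209}{3}\right) = -658366 - - \frac{1876185935195}{3} = -658366 + \frac{1876185935195}{3} = \frac{1876183960097}{3}$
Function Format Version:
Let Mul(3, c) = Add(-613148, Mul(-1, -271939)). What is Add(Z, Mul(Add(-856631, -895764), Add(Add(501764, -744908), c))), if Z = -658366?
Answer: Rational(1876183960097, 3) ≈ 6.2539e+11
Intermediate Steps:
c = Rational(-341209, 3) (c = Mul(Rational(1, 3), Add(-613148, Mul(-1, -271939))) = Mul(Rational(1, 3), Add(-613148, 271939)) = Mul(Rational(1, 3), -341209) = Rational(-341209, 3) ≈ -1.1374e+5)
Add(Z, Mul(Add(-856631, -895764), Add(Add(501764, -744908), c))) = Add(-658366, Mul(Add(-856631, -895764), Add(Add(501764, -744908), Rational(-341209, 3)))) = Add(-658366, Mul(-1752395, Add(-243144, Rational(-341209, 3)))) = Add(-658366, Mul(-1752395, Rational(-1070641, 3))) = Add(-658366, Rational(1876185935195, 3)) = Rational(1876183960097, 3)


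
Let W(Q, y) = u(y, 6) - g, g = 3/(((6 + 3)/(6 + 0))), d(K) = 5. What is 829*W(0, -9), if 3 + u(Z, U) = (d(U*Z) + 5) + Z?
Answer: -3316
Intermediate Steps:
g = 2 (g = 3/((9/6)) = 3/((9*(⅙))) = 3/(3/2) = 3*(⅔) = 2)
u(Z, U) = 7 + Z (u(Z, U) = -3 + ((5 + 5) + Z) = -3 + (10 + Z) = 7 + Z)
W(Q, y) = 5 + y (W(Q, y) = (7 + y) - 1*2 = (7 + y) - 2 = 5 + y)
829*W(0, -9) = 829*(5 - 9) = 829*(-4) = -3316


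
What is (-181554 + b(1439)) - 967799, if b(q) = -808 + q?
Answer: -1148722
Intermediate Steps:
(-181554 + b(1439)) - 967799 = (-181554 + (-808 + 1439)) - 967799 = (-181554 + 631) - 967799 = -180923 - 967799 = -1148722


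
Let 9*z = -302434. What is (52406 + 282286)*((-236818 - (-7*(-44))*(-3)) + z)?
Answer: -90198750240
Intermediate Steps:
z = -302434/9 (z = (⅑)*(-302434) = -302434/9 ≈ -33604.)
(52406 + 282286)*((-236818 - (-7*(-44))*(-3)) + z) = (52406 + 282286)*((-236818 - (-7*(-44))*(-3)) - 302434/9) = 334692*((-236818 - 308*(-3)) - 302434/9) = 334692*((-236818 - 1*(-924)) - 302434/9) = 334692*((-236818 + 924) - 302434/9) = 334692*(-235894 - 302434/9) = 334692*(-2425480/9) = -90198750240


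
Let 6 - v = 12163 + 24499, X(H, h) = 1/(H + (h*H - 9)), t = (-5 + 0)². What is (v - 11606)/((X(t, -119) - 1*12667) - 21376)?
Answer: 71403629/50366619 ≈ 1.4177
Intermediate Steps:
t = 25 (t = (-5)² = 25)
X(H, h) = 1/(-9 + H + H*h) (X(H, h) = 1/(H + (H*h - 9)) = 1/(H + (-9 + H*h)) = 1/(-9 + H + H*h))
v = -36656 (v = 6 - (12163 + 24499) = 6 - 1*36662 = 6 - 36662 = -36656)
(v - 11606)/((X(t, -119) - 1*12667) - 21376) = (-36656 - 11606)/((1/(-9 + 25 + 25*(-119)) - 1*12667) - 21376) = -48262/((1/(-9 + 25 - 2975) - 12667) - 21376) = -48262/((1/(-2959) - 12667) - 21376) = -48262/((-1/2959 - 12667) - 21376) = -48262/(-37481654/2959 - 21376) = -48262/(-100733238/2959) = -48262*(-2959/100733238) = 71403629/50366619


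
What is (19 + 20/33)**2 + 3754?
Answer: 4506715/1089 ≈ 4138.4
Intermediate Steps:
(19 + 20/33)**2 + 3754 = (647/33)**2 + 3754 = 418609/1089 + 3754 = 4506715/1089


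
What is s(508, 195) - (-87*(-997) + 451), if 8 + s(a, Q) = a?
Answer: -86690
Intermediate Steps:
s(a, Q) = -8 + a
s(508, 195) - (-87*(-997) + 451) = (-8 + 508) - (-87*(-997) + 451) = 500 - (86739 + 451) = 500 - 1*87190 = 500 - 87190 = -86690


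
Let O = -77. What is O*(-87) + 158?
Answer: 6857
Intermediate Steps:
O*(-87) + 158 = -77*(-87) + 158 = 6699 + 158 = 6857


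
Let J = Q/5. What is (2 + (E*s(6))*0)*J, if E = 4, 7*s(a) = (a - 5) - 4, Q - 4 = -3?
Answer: 2/5 ≈ 0.40000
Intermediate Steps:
Q = 1 (Q = 4 - 3 = 1)
s(a) = -9/7 + a/7 (s(a) = ((a - 5) - 4)/7 = ((-5 + a) - 4)/7 = (-9 + a)/7 = -9/7 + a/7)
J = 1/5 ≈ 0.20000
(2 + (E*s(6))*0)*J = (2 + (4*(-9/7 + (1/7)*6))*0)*(1/5) = (2 + (4*(-9/7 + 6/7))*0)*(1/5) = (2 + (4*(-3/7))*0)*(1/5) = (2 - 12/7*0)*(1/5) = (2 + 0)*(1/5) = 2*(1/5) = 2/5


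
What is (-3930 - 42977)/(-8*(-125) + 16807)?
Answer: -46907/17807 ≈ -2.6342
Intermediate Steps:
(-3930 - 42977)/(-8*(-125) + 16807) = -46907/(1000 + 16807) = -46907/17807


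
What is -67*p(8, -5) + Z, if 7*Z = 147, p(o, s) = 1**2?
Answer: -46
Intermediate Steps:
p(o, s) = 1
Z = 21 (Z = (1/7)*147 = 21)
-67*p(8, -5) + Z = -67*1 + 21 = -67 + 21 = -46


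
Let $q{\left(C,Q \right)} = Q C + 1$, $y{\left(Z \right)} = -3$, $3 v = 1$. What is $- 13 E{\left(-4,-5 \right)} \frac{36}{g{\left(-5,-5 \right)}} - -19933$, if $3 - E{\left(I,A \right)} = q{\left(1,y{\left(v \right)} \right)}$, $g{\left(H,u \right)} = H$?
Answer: $20401$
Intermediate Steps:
$v = \frac{1}{3}$ ($v = \frac{1}{3} \cdot 1 = \frac{1}{3} \approx 0.33333$)
$q{\left(C,Q \right)} = 1 + C Q$ ($q{\left(C,Q \right)} = C Q + 1 = 1 + C Q$)
$E{\left(I,A \right)} = 5$ ($E{\left(I,A \right)} = 3 - \left(1 + 1 \left(-3\right)\right) = 3 - \left(1 - 3\right) = 3 - -2 = 3 + 2 = 5$)
$- 13 E{\left(-4,-5 \right)} \frac{36}{g{\left(-5,-5 \right)}} - -19933 = \left(-13\right) 5 \frac{36}{-5} - -19933 = - 65 \cdot 36 \left(- \frac{1}{5}\right) + 19933 = \left(-65\right) \left(- \frac{36}{5}\right) + 19933 = 468 + 19933 = 20401$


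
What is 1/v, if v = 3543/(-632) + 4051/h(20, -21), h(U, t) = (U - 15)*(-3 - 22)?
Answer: -79000/3003107 ≈ -0.026306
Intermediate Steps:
h(U, t) = 375 - 25*U (h(U, t) = (-15 + U)*(-25) = 375 - 25*U)
v = -3003107/79000 (v = 3543/(-632) + 4051/(375 - 25*20) = 3543*(-1/632) + 4051/(375 - 500) = -3543/632 + 4051/(-125) = -3543/632 + 4051*(-1/125) = -3543/632 - 4051/125 = -3003107/79000 ≈ -38.014)
1/v = 1/(-3003107/79000) = -79000/3003107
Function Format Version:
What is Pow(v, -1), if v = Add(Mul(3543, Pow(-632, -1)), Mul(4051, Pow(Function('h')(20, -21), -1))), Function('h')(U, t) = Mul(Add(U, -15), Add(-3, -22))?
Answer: Rational(-79000, 3003107) ≈ -0.026306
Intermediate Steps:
Function('h')(U, t) = Add(375, Mul(-25, U)) (Function('h')(U, t) = Mul(Add(-15, U), -25) = Add(375, Mul(-25, U)))
v = Rational(-3003107, 79000) (v = Add(Mul(3543, Pow(-632, -1)), Mul(4051, Pow(Add(375, Mul(-25, 20)), -1))) = Add(Mul(3543, Rational(-1, 632)), Mul(4051, Pow(Add(375, -500), -1))) = Add(Rational(-3543, 632), Mul(4051, Pow(-125, -1))) = Add(Rational(-3543, 632), Mul(4051, Rational(-1, 125))) = Add(Rational(-3543, 632), Rational(-4051, 125)) = Rational(-3003107, 79000) ≈ -38.014)
Pow(v, -1) = Pow(Rational(-3003107, 79000), -1) = Rational(-79000, 3003107)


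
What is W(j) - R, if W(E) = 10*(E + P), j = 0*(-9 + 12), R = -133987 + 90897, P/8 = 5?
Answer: 43490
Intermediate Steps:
P = 40 (P = 8*5 = 40)
R = -43090
j = 0 (j = 0*3 = 0)
W(E) = 400 + 10*E (W(E) = 10*(E + 40) = 10*(40 + E) = 400 + 10*E)
W(j) - R = (400 + 10*0) - 1*(-43090) = (400 + 0) + 43090 = 400 + 43090 = 43490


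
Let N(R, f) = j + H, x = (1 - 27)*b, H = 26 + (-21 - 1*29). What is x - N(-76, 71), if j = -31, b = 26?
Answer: -621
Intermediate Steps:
H = -24 (H = 26 + (-21 - 29) = 26 - 50 = -24)
x = -676 (x = (1 - 27)*26 = -26*26 = -676)
N(R, f) = -55 (N(R, f) = -31 - 24 = -55)
x - N(-76, 71) = -676 - 1*(-55) = -676 + 55 = -621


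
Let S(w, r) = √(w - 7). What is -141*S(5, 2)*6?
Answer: -846*I*√2 ≈ -1196.4*I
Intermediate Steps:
S(w, r) = √(-7 + w)
-141*S(5, 2)*6 = -141*√(-7 + 5)*6 = -141*I*√2*6 = -846*I*√2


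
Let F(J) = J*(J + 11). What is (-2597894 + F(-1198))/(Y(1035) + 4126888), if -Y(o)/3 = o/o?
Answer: -1175868/4126885 ≈ -0.28493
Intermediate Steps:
Y(o) = -3 (Y(o) = -3*o/o = -3*1 = -3)
F(J) = J*(11 + J)
(-2597894 + F(-1198))/(Y(1035) + 4126888) = (-2597894 - 1198*(11 - 1198))/(-3 + 4126888) = (-2597894 - 1198*(-1187))/4126885 = (-2597894 + 1422026)*(1/4126885) = -1175868*1/4126885 = -1175868/4126885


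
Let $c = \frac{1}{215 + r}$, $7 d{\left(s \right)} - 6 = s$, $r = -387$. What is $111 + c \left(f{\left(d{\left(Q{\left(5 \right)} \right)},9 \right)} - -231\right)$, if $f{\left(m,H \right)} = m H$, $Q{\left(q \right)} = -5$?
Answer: $\frac{66009}{602} \approx 109.65$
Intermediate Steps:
$d{\left(s \right)} = \frac{6}{7} + \frac{s}{7}$
$f{\left(m,H \right)} = H m$
$c = - \frac{1}{172}$ ($c = \frac{1}{215 - 387} = \frac{1}{-172} = - \frac{1}{172} \approx -0.005814$)
$111 + c \left(f{\left(d{\left(Q{\left(5 \right)} \right)},9 \right)} - -231\right) = 111 - \frac{9 \left(\frac{6}{7} + \frac{1}{7} \left(-5\right)\right) - -231}{172} = 111 - \frac{9 \left(\frac{6}{7} - \frac{5}{7}\right) + 231}{172} = 111 - \frac{9 \cdot \frac{1}{7} + 231}{172} = 111 - \frac{\frac{9}{7} + 231}{172} = 111 - \frac{813}{602} = \frac{66009}{602}$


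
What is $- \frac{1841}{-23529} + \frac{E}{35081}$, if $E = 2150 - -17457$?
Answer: $\frac{525917224}{825420849} \approx 0.63715$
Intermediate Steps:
$E = 19607$ ($E = 2150 + 17457 = 19607$)
$- \frac{1841}{-23529} + \frac{E}{35081} = - \frac{1841}{-23529} + \frac{19607}{35081} = \left(-1841\right) \left(- \frac{1}{23529}\right) + 19607 \cdot \frac{1}{35081} = \frac{1841}{23529} + \frac{19607}{35081} = \frac{525917224}{825420849}$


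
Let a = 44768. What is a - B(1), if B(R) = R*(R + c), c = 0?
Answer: 44767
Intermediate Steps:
B(R) = R² (B(R) = R*(R + 0) = R*R = R²)
a - B(1) = 44768 - 1*1² = 44768 - 1*1 = 44768 - 1 = 44767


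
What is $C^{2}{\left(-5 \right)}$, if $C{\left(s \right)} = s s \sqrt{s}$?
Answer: $-3125$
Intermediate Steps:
$C{\left(s \right)} = s^{\frac{5}{2}}$ ($C{\left(s \right)} = s^{2} \sqrt{s} = s^{\frac{5}{2}}$)
$C^{2}{\left(-5 \right)} = \left(\left(-5\right)^{\frac{5}{2}}\right)^{2} = \left(25 i \sqrt{5}\right)^{2} = -3125$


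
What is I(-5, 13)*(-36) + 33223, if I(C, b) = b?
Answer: 32755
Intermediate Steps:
I(-5, 13)*(-36) + 33223 = 13*(-36) + 33223 = -468 + 33223 = 32755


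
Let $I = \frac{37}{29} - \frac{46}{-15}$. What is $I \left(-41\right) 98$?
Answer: $- \frac{7590002}{435} \approx -17448.0$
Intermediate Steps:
$I = \frac{1889}{435}$ ($I = 37 \cdot \frac{1}{29} - - \frac{46}{15} = \frac{37}{29} + \frac{46}{15} = \frac{1889}{435} \approx 4.3425$)
$I \left(-41\right) 98 = \frac{1889}{435} \left(-41\right) 98 = \left(- \frac{77449}{435}\right) 98 = - \frac{7590002}{435}$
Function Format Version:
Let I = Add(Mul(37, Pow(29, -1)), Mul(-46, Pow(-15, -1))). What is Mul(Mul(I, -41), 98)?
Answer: Rational(-7590002, 435) ≈ -17448.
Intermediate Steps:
I = Rational(1889, 435) (I = Add(Mul(37, Rational(1, 29)), Mul(-46, Rational(-1, 15))) = Add(Rational(37, 29), Rational(46, 15)) = Rational(1889, 435) ≈ 4.3425)
Mul(Mul(I, -41), 98) = Mul(Mul(Rational(1889, 435), -41), 98) = Mul(Rational(-77449, 435), 98) = Rational(-7590002, 435)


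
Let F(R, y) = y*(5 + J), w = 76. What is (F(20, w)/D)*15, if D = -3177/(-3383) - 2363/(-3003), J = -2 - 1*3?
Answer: 0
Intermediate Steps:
J = -5 (J = -2 - 3 = -5)
D = 17534560/10159149 (D = -3177*(-1/3383) - 2363*(-1/3003) = 3177/3383 + 2363/3003 = 17534560/10159149 ≈ 1.7260)
F(R, y) = 0 (F(R, y) = y*(5 - 5) = y*0 = 0)
(F(20, w)/D)*15 = (0/(17534560/10159149))*15 = (0*(10159149/17534560))*15 = 0*15 = 0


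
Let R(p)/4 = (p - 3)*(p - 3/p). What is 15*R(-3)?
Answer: 720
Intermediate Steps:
R(p) = 4*(-3 + p)*(p - 3/p) (R(p) = 4*((p - 3)*(p - 3/p)) = 4*((-3 + p)*(p - 3/p)) = 4*(-3 + p)*(p - 3/p))
15*R(-3) = 15*(-12 - 12*(-3) + 4*(-3)² + 36/(-3)) = 15*(-12 + 36 + 4*9 + 36*(-⅓)) = 15*(-12 + 36 + 36 - 12) = 15*48 = 720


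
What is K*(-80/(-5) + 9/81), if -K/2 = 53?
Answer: -15370/9 ≈ -1707.8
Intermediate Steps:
K = -106 (K = -2*53 = -106)
K*(-80/(-5) + 9/81) = -106*(-80/(-5) + 9/81) = -106*(-80*(-⅕) + 9*(1/81)) = -106*(16 + ⅑) = -106*145/9 = -15370/9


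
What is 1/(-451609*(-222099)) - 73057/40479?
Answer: -814195160102012/451124545025821 ≈ -1.8048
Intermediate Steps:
1/(-451609*(-222099)) - 73057/40479 = -1/451609*(-1/222099) - 73057*1/40479 = 1/100301907291 - 73057/40479 = -814195160102012/451124545025821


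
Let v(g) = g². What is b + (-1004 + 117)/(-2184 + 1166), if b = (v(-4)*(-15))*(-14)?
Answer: 3421367/1018 ≈ 3360.9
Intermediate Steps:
b = 3360 (b = ((-4)²*(-15))*(-14) = (16*(-15))*(-14) = -240*(-14) = 3360)
b + (-1004 + 117)/(-2184 + 1166) = 3360 + (-1004 + 117)/(-2184 + 1166) = 3360 - 887/(-1018) = 3360 - 887*(-1/1018) = 3360 + 887/1018 = 3421367/1018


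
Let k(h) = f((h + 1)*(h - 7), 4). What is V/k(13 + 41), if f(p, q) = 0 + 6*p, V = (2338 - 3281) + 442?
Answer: -167/5170 ≈ -0.032302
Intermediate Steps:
V = -501 (V = -943 + 442 = -501)
f(p, q) = 6*p
k(h) = 6*(1 + h)*(-7 + h) (k(h) = 6*((h + 1)*(h - 7)) = 6*((1 + h)*(-7 + h)) = 6*(1 + h)*(-7 + h))
V/k(13 + 41) = -501/(-42 - 36*(13 + 41) + 6*(13 + 41)²) = -501/(-42 - 36*54 + 6*54²) = -501/(-42 - 1944 + 6*2916) = -501/(-42 - 1944 + 17496) = -501/15510 = -501*1/15510 = -167/5170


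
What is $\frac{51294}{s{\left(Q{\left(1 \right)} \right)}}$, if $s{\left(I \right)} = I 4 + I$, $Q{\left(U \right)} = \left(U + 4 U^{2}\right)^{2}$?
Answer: $\frac{51294}{125} \approx 410.35$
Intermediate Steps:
$s{\left(I \right)} = 5 I$ ($s{\left(I \right)} = 4 I + I = 5 I$)
$\frac{51294}{s{\left(Q{\left(1 \right)} \right)}} = \frac{51294}{5 \cdot 1^{2} \left(1 + 4 \cdot 1\right)^{2}} = \frac{51294}{5 \cdot 1 \left(1 + 4\right)^{2}} = \frac{51294}{5 \cdot 1 \cdot 5^{2}} = \frac{51294}{5 \cdot 1 \cdot 25} = \frac{51294}{5 \cdot 25} = \frac{51294}{125}$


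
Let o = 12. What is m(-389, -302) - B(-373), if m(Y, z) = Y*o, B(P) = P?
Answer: -4295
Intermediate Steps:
m(Y, z) = 12*Y (m(Y, z) = Y*12 = 12*Y)
m(-389, -302) - B(-373) = 12*(-389) - 1*(-373) = -4668 + 373 = -4295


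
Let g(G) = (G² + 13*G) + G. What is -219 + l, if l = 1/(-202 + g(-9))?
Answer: -54094/247 ≈ -219.00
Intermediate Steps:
g(G) = G² + 14*G
l = -1/247 (l = 1/(-202 - 9*(14 - 9)) = 1/(-202 - 9*5) = 1/(-202 - 45) = 1/(-247) = -1/247 ≈ -0.0040486)
-219 + l = -219 - 1/247 = -54094/247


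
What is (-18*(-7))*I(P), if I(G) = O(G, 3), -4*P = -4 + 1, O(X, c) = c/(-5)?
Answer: -378/5 ≈ -75.600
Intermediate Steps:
O(X, c) = -c/5 (O(X, c) = c*(-⅕) = -c/5)
P = ¾ (P = -(-4 + 1)/4 = -¼*(-3) = ¾ ≈ 0.75000)
I(G) = -⅗ (I(G) = -⅕*3 = -⅗)
(-18*(-7))*I(P) = -18*(-7)*(-⅗) = 126*(-⅗) = -378/5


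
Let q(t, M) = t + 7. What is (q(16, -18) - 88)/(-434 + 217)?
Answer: 65/217 ≈ 0.29954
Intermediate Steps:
q(t, M) = 7 + t
(q(16, -18) - 88)/(-434 + 217) = ((7 + 16) - 88)/(-434 + 217) = (23 - 88)/(-217) = -65*(-1/217) = 65/217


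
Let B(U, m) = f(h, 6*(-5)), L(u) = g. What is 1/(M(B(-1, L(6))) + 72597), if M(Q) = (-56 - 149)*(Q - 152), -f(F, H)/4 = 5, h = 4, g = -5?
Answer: 1/107857 ≈ 9.2715e-6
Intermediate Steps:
L(u) = -5
f(F, H) = -20 (f(F, H) = -4*5 = -20)
B(U, m) = -20
M(Q) = 31160 - 205*Q (M(Q) = -205*(-152 + Q) = 31160 - 205*Q)
1/(M(B(-1, L(6))) + 72597) = 1/((31160 - 205*(-20)) + 72597) = 1/((31160 + 4100) + 72597) = 1/(35260 + 72597) = 1/107857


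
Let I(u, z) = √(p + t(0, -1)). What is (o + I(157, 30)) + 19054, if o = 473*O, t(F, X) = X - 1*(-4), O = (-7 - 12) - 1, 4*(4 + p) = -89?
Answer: 9594 + I*√93/2 ≈ 9594.0 + 4.8218*I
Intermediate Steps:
p = -105/4 (p = -4 + (¼)*(-89) = -4 - 89/4 = -105/4 ≈ -26.250)
O = -20 (O = -19 - 1 = -20)
t(F, X) = 4 + X (t(F, X) = X + 4 = 4 + X)
o = -9460 (o = 473*(-20) = -9460)
I(u, z) = I*√93/2 (I(u, z) = √(-105/4 + (4 - 1)) = √(-105/4 + 3) = √(-93/4) = I*√93/2)
(o + I(157, 30)) + 19054 = (-9460 + I*√93/2) + 19054 = 9594 + I*√93/2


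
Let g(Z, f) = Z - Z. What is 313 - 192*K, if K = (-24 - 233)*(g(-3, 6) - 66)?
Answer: -3256391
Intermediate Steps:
g(Z, f) = 0
K = 16962 (K = (-24 - 233)*(0 - 66) = -257*(-66) = 16962)
313 - 192*K = 313 - 192*16962 = 313 - 3256704 = -3256391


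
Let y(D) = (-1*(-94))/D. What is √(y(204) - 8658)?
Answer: I*√90073038/102 ≈ 93.046*I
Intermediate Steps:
y(D) = 94/D
√(y(204) - 8658) = √(94/204 - 8658) = √(94*(1/204) - 8658) = √(47/102 - 8658) = √(-883069/102) = I*√90073038/102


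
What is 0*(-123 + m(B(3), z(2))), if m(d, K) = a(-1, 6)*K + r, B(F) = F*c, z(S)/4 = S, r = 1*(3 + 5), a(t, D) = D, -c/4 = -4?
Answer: 0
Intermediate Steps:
c = 16 (c = -4*(-4) = 16)
r = 8 (r = 1*8 = 8)
z(S) = 4*S
B(F) = 16*F (B(F) = F*16 = 16*F)
m(d, K) = 8 + 6*K (m(d, K) = 6*K + 8 = 8 + 6*K)
0*(-123 + m(B(3), z(2))) = 0*(-123 + (8 + 6*(4*2))) = 0*(-123 + (8 + 6*8)) = 0*(-123 + (8 + 48)) = 0*(-123 + 56) = 0*(-67) = 0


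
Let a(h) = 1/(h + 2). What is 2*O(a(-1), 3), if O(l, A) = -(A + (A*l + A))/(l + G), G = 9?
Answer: -9/5 ≈ -1.8000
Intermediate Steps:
a(h) = 1/(2 + h)
O(l, A) = -(2*A + A*l)/(9 + l) (O(l, A) = -(A + (A*l + A))/(l + 9) = -(A + (A + A*l))/(9 + l) = -(2*A + A*l)/(9 + l))
2*O(a(-1), 3) = 2*(-1*3*(2 + 1/(2 - 1))/(9 + 1/(2 - 1))) = 2*(-1*3*(2 + 1/1)/(9 + 1/1)) = 2*(-1*3*(2 + 1)/(9 + 1)) = 2*(-1*3*3/10) = 2*(-1*3*1/10*3) = 2*(-9/10) = -9/5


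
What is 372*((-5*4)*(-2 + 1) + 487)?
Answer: 188604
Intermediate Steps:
372*((-5*4)*(-2 + 1) + 487) = 372*(-20*(-1) + 487) = 372*(20 + 487) = 372*507 = 188604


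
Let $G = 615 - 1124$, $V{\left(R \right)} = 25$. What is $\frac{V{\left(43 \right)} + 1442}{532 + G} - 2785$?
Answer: $- \frac{62588}{23} \approx -2721.2$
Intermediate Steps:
$G = -509$
$\frac{V{\left(43 \right)} + 1442}{532 + G} - 2785 = \frac{25 + 1442}{532 - 509} - 2785 = \frac{1467}{23} - 2785 = - \frac{62588}{23}$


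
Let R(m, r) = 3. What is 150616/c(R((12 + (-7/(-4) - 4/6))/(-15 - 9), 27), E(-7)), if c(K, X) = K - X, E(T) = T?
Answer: 75308/5 ≈ 15062.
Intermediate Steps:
150616/c(R((12 + (-7/(-4) - 4/6))/(-15 - 9), 27), E(-7)) = 150616/(3 - 1*(-7)) = 150616/(3 + 7) = 150616/10 = 150616*(⅒) = 75308/5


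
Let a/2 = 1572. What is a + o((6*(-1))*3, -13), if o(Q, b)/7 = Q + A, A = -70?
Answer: 2528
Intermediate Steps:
a = 3144 (a = 2*1572 = 3144)
o(Q, b) = -490 + 7*Q (o(Q, b) = 7*(Q - 70) = 7*(-70 + Q) = -490 + 7*Q)
a + o((6*(-1))*3, -13) = 3144 + (-490 + 7*((6*(-1))*3)) = 3144 + (-490 + 7*(-6*3)) = 3144 + (-490 + 7*(-18)) = 3144 + (-490 - 126) = 3144 - 616 = 2528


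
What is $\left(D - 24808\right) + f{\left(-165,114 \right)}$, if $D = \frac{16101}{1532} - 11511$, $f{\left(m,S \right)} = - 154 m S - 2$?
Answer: $\frac{4382178009}{1532} \approx 2.8604 \cdot 10^{6}$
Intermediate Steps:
$f{\left(m,S \right)} = -2 - 154 S m$ ($f{\left(m,S \right)} = - 154 S m - 2 = -2 - 154 S m$)
$D = - \frac{17618751}{1532}$ ($D = 16101 \cdot \frac{1}{1532} - 11511 = \frac{16101}{1532} - 11511 = - \frac{17618751}{1532} \approx -11500.0$)
$\left(D - 24808\right) + f{\left(-165,114 \right)} = \left(- \frac{17618751}{1532} - 24808\right) - \left(2 + 17556 \left(-165\right)\right) = - \frac{55624607}{1532} + \left(-2 + 2896740\right) = - \frac{55624607}{1532} + 2896738 = \frac{4382178009}{1532}$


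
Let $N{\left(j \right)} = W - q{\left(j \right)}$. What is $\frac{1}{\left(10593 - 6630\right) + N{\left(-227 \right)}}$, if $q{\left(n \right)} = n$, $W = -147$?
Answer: $\frac{1}{4043} \approx 0.00024734$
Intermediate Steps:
$N{\left(j \right)} = -147 - j$
$\frac{1}{\left(10593 - 6630\right) + N{\left(-227 \right)}} = \frac{1}{\left(10593 - 6630\right) - -80} = \frac{1}{\left(10593 - 6630\right) + \left(-147 + 227\right)} = \frac{1}{3963 + 80} = \frac{1}{4043}$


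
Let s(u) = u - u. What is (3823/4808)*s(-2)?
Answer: 0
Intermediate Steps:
s(u) = 0
(3823/4808)*s(-2) = (3823/4808)*0 = 0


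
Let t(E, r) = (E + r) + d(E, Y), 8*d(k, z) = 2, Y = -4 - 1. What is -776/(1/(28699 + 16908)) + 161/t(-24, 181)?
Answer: -22260958484/629 ≈ -3.5391e+7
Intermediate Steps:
Y = -5
d(k, z) = 1/4 (d(k, z) = (1/8)*2 = 1/4)
t(E, r) = 1/4 + E + r (t(E, r) = (E + r) + 1/4 = 1/4 + E + r)
-776/(1/(28699 + 16908)) + 161/t(-24, 181) = -776/(1/(28699 + 16908)) + 161/(1/4 - 24 + 181) = -776/(1/45607) + 161/(629/4) = -776/1/45607 + 161*(4/629) = -776*45607 + 644/629 = -35391032 + 644/629 = -22260958484/629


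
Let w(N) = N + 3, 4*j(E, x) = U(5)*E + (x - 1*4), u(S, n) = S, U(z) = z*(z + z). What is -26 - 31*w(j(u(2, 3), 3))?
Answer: -3545/4 ≈ -886.25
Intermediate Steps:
U(z) = 2*z² (U(z) = z*(2*z) = 2*z²)
j(E, x) = -1 + x/4 + 25*E/2 (j(E, x) = ((2*5²)*E + (x - 1*4))/4 = ((2*25)*E + (x - 4))/4 = (50*E + (-4 + x))/4 = (-4 + x + 50*E)/4 = -1 + x/4 + 25*E/2)
w(N) = 3 + N
-26 - 31*w(j(u(2, 3), 3)) = -26 - 31*(3 + (-1 + (¼)*3 + (25/2)*2)) = -26 - 31*(3 + (-1 + ¾ + 25)) = -26 - 31*(3 + 99/4) = -26 - 31*111/4 = -26 - 3441/4 = -3545/4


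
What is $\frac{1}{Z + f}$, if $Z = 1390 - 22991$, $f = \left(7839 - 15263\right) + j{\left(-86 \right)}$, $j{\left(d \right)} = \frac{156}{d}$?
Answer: $- \frac{43}{1248153} \approx -3.4451 \cdot 10^{-5}$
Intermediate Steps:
$f = - \frac{319310}{43}$ ($f = \left(7839 - 15263\right) + \frac{156}{-86} = -7424 + 156 \left(- \frac{1}{86}\right) = -7424 - \frac{78}{43} = - \frac{319310}{43} \approx -7425.8$)
$Z = -21601$ ($Z = 1390 - 22991 = -21601$)
$\frac{1}{Z + f} = \frac{1}{-21601 - \frac{319310}{43}} = \frac{1}{- \frac{1248153}{43}} = - \frac{43}{1248153}$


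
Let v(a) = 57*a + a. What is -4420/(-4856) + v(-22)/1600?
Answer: 27367/242800 ≈ 0.11271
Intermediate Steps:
v(a) = 58*a
-4420/(-4856) + v(-22)/1600 = -4420/(-4856) + (58*(-22))/1600 = -4420*(-1/4856) - 1276*1/1600 = 1105/1214 - 319/400 = 27367/242800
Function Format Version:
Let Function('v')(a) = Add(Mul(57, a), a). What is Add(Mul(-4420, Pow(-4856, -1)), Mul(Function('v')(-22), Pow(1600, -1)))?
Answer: Rational(27367, 242800) ≈ 0.11271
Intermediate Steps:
Function('v')(a) = Mul(58, a)
Add(Mul(-4420, Pow(-4856, -1)), Mul(Function('v')(-22), Pow(1600, -1))) = Add(Mul(-4420, Pow(-4856, -1)), Mul(Mul(58, -22), Pow(1600, -1))) = Add(Mul(-4420, Rational(-1, 4856)), Mul(-1276, Rational(1, 1600))) = Add(Rational(1105, 1214), Rational(-319, 400)) = Rational(27367, 242800)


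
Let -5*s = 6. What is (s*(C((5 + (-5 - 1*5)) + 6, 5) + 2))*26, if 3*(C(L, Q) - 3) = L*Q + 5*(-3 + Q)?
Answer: -312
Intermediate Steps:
s = -6/5 (s = -1/5*6 = -6/5 ≈ -1.2000)
C(L, Q) = -2 + 5*Q/3 + L*Q/3 (C(L, Q) = 3 + (L*Q + 5*(-3 + Q))/3 = 3 + (L*Q + (-15 + 5*Q))/3 = 3 + (-15 + 5*Q + L*Q)/3 = 3 + (-5 + 5*Q/3 + L*Q/3) = -2 + 5*Q/3 + L*Q/3)
(s*(C((5 + (-5 - 1*5)) + 6, 5) + 2))*26 = -6*((-2 + (5/3)*5 + (1/3)*((5 + (-5 - 1*5)) + 6)*5) + 2)/5*26 = -6*((-2 + 25/3 + (1/3)*((5 + (-5 - 5)) + 6)*5) + 2)/5*26 = -6*((-2 + 25/3 + (1/3)*((5 - 10) + 6)*5) + 2)/5*26 = -6*((-2 + 25/3 + (1/3)*(-5 + 6)*5) + 2)/5*26 = -6*((-2 + 25/3 + (1/3)*1*5) + 2)/5*26 = -6*((-2 + 25/3 + 5/3) + 2)/5*26 = -6*(8 + 2)/5*26 = -6/5*10*26 = -12*26 = -312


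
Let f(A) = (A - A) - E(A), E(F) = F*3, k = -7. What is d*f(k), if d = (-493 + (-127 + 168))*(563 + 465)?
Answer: -9757776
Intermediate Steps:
E(F) = 3*F
f(A) = -3*A (f(A) = (A - A) - 3*A = 0 - 3*A = -3*A)
d = -464656 (d = (-493 + 41)*1028 = -452*1028 = -464656)
d*f(k) = -(-1393968)*(-7) = -464656*21 = -9757776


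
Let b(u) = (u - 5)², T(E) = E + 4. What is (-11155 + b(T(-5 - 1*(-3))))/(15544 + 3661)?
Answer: -11146/19205 ≈ -0.58037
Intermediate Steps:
T(E) = 4 + E
b(u) = (-5 + u)²
(-11155 + b(T(-5 - 1*(-3))))/(15544 + 3661) = (-11155 + (-5 + (4 + (-5 - 1*(-3))))²)/(15544 + 3661) = (-11155 + (-5 + (4 + (-5 + 3)))²)/19205 = (-11155 + (-5 + (4 - 2))²)*(1/19205) = (-11155 + (-5 + 2)²)*(1/19205) = (-11155 + (-3)²)*(1/19205) = (-11155 + 9)*(1/19205) = -11146*1/19205 = -11146/19205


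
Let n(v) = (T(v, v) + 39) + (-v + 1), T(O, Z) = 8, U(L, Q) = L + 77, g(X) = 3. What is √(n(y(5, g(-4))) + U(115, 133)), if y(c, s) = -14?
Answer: √254 ≈ 15.937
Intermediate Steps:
U(L, Q) = 77 + L
n(v) = 48 - v (n(v) = (8 + 39) + (-v + 1) = 47 + (1 - v) = 48 - v)
√(n(y(5, g(-4))) + U(115, 133)) = √((48 - 1*(-14)) + (77 + 115)) = √((48 + 14) + 192) = √(62 + 192) = √254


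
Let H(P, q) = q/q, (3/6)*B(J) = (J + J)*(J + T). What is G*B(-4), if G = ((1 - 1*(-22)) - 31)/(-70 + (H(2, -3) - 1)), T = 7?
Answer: -192/35 ≈ -5.4857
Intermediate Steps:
B(J) = 4*J*(7 + J) (B(J) = 2*((J + J)*(J + 7)) = 2*((2*J)*(7 + J)) = 2*(2*J*(7 + J)) = 4*J*(7 + J))
H(P, q) = 1
G = 4/35 (G = ((1 - 1*(-22)) - 31)/(-70 + (1 - 1)) = ((1 + 22) - 31)/(-70 + 0) = (23 - 31)/(-70) = -8*(-1/70) = 4/35 ≈ 0.11429)
G*B(-4) = 4*(4*(-4)*(7 - 4))/35 = 4*(4*(-4)*3)/35 = (4/35)*(-48) = -192/35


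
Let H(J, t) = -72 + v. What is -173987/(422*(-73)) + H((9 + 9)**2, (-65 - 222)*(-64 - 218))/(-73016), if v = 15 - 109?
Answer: 3177237147/562332724 ≈ 5.6501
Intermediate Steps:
v = -94
H(J, t) = -166 (H(J, t) = -72 - 94 = -166)
-173987/(422*(-73)) + H((9 + 9)**2, (-65 - 222)*(-64 - 218))/(-73016) = -173987/(422*(-73)) - 166/(-73016) = -173987/(-30806) - 166*(-1/73016) = -173987*(-1/30806) + 83/36508 = 173987/30806 + 83/36508 = 3177237147/562332724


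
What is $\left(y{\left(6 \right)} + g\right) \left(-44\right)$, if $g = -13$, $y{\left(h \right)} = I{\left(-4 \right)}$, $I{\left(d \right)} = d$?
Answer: $748$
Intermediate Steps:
$y{\left(h \right)} = -4$
$\left(y{\left(6 \right)} + g\right) \left(-44\right) = \left(-4 - 13\right) \left(-44\right) = \left(-17\right) \left(-44\right) = 748$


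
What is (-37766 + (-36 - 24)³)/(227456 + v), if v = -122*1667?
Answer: -126883/12041 ≈ -10.538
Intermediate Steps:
v = -203374
(-37766 + (-36 - 24)³)/(227456 + v) = (-37766 + (-36 - 24)³)/(227456 - 203374) = (-37766 + (-60)³)/24082 = (-37766 - 216000)*(1/24082) = -253766*1/24082 = -126883/12041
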